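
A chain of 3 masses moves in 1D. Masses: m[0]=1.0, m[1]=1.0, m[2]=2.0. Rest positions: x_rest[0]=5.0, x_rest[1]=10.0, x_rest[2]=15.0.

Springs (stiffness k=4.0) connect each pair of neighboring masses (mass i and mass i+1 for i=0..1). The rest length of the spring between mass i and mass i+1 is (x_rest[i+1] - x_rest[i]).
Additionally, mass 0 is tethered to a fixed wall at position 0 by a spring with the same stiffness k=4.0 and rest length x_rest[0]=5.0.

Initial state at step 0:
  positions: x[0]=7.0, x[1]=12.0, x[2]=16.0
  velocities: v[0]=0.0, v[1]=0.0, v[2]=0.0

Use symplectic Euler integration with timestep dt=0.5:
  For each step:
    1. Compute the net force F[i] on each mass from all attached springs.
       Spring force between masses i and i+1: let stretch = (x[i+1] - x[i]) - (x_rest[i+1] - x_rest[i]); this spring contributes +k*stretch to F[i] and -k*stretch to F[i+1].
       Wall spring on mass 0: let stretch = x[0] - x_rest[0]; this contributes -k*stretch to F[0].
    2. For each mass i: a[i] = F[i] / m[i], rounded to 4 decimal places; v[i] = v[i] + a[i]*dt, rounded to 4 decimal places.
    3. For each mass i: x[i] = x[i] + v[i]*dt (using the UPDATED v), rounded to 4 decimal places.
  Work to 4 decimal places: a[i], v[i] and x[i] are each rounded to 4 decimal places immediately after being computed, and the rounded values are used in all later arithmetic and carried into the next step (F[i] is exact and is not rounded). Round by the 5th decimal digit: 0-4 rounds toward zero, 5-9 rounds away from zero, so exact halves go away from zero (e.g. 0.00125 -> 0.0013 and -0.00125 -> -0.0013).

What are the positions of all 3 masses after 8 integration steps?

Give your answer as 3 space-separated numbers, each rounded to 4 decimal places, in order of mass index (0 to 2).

Step 0: x=[7.0000 12.0000 16.0000] v=[0.0000 0.0000 0.0000]
Step 1: x=[5.0000 11.0000 16.5000] v=[-4.0000 -2.0000 1.0000]
Step 2: x=[4.0000 9.5000 16.7500] v=[-2.0000 -3.0000 0.5000]
Step 3: x=[4.5000 9.7500 15.8750] v=[1.0000 0.5000 -1.7500]
Step 4: x=[5.7500 10.8750 14.4375] v=[2.5000 2.2500 -2.8750]
Step 5: x=[6.3750 10.4375 13.7188] v=[1.2500 -0.8750 -1.4375]
Step 6: x=[4.6875 9.2188 13.8594] v=[-3.3750 -2.4374 0.2812]
Step 7: x=[2.8438 8.1094 14.1797] v=[-3.6874 -2.2188 0.6406]
Step 8: x=[3.4219 7.8047 13.9649] v=[1.1562 -0.6094 -0.4297]

Answer: 3.4219 7.8047 13.9649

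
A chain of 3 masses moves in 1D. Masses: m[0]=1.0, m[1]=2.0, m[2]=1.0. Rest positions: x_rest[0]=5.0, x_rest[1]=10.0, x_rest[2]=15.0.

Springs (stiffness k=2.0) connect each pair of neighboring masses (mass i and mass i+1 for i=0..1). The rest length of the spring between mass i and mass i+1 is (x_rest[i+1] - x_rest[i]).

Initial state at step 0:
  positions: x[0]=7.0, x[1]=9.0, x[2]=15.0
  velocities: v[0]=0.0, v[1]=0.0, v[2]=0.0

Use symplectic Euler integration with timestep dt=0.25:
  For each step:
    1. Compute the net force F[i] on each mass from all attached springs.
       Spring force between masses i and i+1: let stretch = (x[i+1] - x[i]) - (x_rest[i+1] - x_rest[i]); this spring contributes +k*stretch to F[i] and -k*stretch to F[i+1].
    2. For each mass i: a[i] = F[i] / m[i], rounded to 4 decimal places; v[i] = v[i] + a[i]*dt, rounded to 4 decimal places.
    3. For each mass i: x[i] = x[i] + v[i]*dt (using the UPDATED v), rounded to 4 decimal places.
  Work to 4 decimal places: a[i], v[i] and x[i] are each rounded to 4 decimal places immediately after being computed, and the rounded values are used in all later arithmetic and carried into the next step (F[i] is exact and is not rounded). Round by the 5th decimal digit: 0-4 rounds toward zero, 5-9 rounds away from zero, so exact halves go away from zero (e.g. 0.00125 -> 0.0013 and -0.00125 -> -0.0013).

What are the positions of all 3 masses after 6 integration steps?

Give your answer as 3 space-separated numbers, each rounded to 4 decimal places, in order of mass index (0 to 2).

Step 0: x=[7.0000 9.0000 15.0000] v=[0.0000 0.0000 0.0000]
Step 1: x=[6.6250 9.2500 14.8750] v=[-1.5000 1.0000 -0.5000]
Step 2: x=[5.9531 9.6875 14.6719] v=[-2.6875 1.7500 -0.8125]
Step 3: x=[5.1230 10.2031 14.4707] v=[-3.3203 2.0625 -0.8047]
Step 4: x=[4.3029 10.6680 14.3611] v=[-3.2803 1.8594 -0.4385]
Step 5: x=[3.6535 10.9659 14.4149] v=[-2.5978 1.1914 0.2150]
Step 6: x=[3.2931 11.0223 14.6625] v=[-1.4416 0.2256 0.9905]

Answer: 3.2931 11.0223 14.6625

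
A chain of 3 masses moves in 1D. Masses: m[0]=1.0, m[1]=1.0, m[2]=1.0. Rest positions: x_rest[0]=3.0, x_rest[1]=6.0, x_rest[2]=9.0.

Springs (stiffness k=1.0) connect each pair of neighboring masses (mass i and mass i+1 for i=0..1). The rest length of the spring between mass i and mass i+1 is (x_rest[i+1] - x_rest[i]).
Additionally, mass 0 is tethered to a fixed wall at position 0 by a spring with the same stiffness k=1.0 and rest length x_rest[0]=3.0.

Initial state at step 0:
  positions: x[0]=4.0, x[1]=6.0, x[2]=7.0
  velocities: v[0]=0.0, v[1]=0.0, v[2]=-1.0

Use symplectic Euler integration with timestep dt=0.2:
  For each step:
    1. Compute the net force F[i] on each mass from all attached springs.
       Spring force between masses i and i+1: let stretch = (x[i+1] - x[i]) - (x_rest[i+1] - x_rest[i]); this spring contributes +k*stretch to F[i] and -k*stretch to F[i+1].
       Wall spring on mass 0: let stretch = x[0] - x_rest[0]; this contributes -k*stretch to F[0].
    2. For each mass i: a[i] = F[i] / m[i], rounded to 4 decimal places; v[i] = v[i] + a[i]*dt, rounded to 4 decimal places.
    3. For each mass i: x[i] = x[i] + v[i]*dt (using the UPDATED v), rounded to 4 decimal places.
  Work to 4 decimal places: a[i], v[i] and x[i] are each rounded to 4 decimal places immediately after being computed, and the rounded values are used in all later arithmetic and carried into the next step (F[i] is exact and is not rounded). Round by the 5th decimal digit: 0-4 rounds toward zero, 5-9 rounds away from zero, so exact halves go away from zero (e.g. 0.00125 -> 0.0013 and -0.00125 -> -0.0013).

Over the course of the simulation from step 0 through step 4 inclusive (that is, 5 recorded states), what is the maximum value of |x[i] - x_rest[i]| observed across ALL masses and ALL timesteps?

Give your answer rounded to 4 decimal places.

Answer: 2.1568

Derivation:
Step 0: x=[4.0000 6.0000 7.0000] v=[0.0000 0.0000 -1.0000]
Step 1: x=[3.9200 5.9600 6.8800] v=[-0.4000 -0.2000 -0.6000]
Step 2: x=[3.7648 5.8752 6.8432] v=[-0.7760 -0.4240 -0.1840]
Step 3: x=[3.5434 5.7447 6.8877] v=[-1.1069 -0.6525 0.2224]
Step 4: x=[3.2683 5.5719 7.0065] v=[-1.3753 -0.8642 0.5938]
Max displacement = 2.1568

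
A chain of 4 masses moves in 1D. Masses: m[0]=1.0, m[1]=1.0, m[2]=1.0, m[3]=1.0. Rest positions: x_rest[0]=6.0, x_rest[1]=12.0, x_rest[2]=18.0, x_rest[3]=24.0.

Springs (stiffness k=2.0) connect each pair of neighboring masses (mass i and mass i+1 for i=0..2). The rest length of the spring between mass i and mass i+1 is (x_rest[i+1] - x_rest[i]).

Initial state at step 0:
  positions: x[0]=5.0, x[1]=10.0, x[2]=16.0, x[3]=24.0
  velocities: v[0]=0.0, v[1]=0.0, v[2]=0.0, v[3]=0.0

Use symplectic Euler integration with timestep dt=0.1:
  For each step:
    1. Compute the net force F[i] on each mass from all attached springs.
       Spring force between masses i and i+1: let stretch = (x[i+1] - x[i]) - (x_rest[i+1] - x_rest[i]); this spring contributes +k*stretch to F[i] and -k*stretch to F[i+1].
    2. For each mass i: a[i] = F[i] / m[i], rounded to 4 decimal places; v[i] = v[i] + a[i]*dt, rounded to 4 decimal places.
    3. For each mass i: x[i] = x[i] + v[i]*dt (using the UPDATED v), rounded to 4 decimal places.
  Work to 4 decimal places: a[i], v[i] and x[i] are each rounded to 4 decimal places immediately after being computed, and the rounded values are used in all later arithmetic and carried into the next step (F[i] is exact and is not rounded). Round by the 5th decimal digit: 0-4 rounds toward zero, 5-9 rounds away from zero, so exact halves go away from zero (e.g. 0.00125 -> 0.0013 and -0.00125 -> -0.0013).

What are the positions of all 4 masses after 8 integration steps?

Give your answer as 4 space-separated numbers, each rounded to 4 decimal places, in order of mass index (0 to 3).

Step 0: x=[5.0000 10.0000 16.0000 24.0000] v=[0.0000 0.0000 0.0000 0.0000]
Step 1: x=[4.9800 10.0200 16.0400 23.9600] v=[-0.2000 0.2000 0.4000 -0.4000]
Step 2: x=[4.9408 10.0596 16.1180 23.8816] v=[-0.3920 0.3960 0.7800 -0.7840]
Step 3: x=[4.8840 10.1180 16.2301 23.7679] v=[-0.5682 0.5839 1.1210 -1.1367]
Step 4: x=[4.8119 10.1940 16.3707 23.6235] v=[-0.7214 0.7595 1.4061 -1.4443]
Step 5: x=[4.7274 10.2858 16.5328 23.4540] v=[-0.8450 0.9184 1.6213 -1.6949]
Step 6: x=[4.6341 10.3914 16.7084 23.2661] v=[-0.9333 1.0561 1.7561 -1.8791]
Step 7: x=[4.5359 10.5082 16.8888 23.0670] v=[-0.9818 1.1680 1.8042 -1.9906]
Step 8: x=[4.4372 10.6332 17.0652 22.8644] v=[-0.9873 1.2497 1.7637 -2.0262]

Answer: 4.4372 10.6332 17.0652 22.8644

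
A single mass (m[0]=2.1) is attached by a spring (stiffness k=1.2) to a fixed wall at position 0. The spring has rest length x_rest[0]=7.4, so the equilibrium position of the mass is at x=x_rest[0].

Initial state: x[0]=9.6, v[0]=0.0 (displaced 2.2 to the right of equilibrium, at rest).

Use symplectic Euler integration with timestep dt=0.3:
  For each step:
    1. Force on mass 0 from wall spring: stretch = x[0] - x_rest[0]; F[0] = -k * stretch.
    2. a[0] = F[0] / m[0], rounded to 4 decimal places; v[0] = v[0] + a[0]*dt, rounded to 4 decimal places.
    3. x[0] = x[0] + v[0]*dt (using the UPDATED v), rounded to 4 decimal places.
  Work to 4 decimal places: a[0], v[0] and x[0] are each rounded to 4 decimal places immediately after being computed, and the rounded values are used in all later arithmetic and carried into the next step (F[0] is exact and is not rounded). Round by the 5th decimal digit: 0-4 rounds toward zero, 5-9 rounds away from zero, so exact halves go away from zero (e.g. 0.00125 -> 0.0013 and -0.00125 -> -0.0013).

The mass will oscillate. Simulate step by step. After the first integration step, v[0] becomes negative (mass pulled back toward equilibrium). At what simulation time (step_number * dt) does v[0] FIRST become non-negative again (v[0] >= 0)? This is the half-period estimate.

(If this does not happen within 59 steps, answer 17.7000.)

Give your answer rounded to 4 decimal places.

Step 0: x=[9.6000] v=[0.0000]
Step 1: x=[9.4869] v=[-0.3771]
Step 2: x=[9.2664] v=[-0.7349]
Step 3: x=[8.9499] v=[-1.0549]
Step 4: x=[8.5537] v=[-1.3206]
Step 5: x=[8.0982] v=[-1.5184]
Step 6: x=[7.6068] v=[-1.6381]
Step 7: x=[7.1047] v=[-1.6736]
Step 8: x=[6.6178] v=[-1.6230]
Step 9: x=[6.1711] v=[-1.4889]
Step 10: x=[5.7876] v=[-1.2782]
Step 11: x=[5.4871] v=[-1.0018]
Step 12: x=[5.2849] v=[-0.6739]
Step 13: x=[5.1915] v=[-0.3113]
Step 14: x=[5.2117] v=[0.0673]
First v>=0 after going negative at step 14, time=4.2000

Answer: 4.2000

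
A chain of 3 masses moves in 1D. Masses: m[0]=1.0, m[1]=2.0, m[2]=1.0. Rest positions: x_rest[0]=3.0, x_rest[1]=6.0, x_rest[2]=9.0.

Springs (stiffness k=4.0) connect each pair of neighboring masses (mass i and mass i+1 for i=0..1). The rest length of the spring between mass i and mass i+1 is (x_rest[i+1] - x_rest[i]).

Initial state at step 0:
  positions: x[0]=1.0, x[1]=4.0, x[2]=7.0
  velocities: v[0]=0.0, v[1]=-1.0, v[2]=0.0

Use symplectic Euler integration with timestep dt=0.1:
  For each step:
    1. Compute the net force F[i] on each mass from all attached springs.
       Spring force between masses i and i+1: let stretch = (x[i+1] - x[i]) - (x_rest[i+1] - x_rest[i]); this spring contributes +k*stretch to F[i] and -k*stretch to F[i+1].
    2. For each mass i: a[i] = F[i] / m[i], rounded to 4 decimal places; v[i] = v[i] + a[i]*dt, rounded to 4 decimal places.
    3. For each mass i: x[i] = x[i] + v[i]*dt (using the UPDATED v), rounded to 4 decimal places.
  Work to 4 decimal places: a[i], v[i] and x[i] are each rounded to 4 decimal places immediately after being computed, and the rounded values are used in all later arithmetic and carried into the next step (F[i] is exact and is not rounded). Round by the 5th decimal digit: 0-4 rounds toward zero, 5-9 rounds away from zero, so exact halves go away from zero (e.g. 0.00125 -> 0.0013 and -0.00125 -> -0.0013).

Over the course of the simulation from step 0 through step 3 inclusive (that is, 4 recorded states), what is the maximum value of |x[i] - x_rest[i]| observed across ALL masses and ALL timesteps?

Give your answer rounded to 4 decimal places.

Answer: 2.2843

Derivation:
Step 0: x=[1.0000 4.0000 7.0000] v=[0.0000 -1.0000 0.0000]
Step 1: x=[1.0000 3.9000 7.0000] v=[0.0000 -1.0000 0.0000]
Step 2: x=[0.9960 3.8040 6.9960] v=[-0.0400 -0.9600 -0.0400]
Step 3: x=[0.9843 3.7157 6.9843] v=[-0.1168 -0.8832 -0.1168]
Max displacement = 2.2843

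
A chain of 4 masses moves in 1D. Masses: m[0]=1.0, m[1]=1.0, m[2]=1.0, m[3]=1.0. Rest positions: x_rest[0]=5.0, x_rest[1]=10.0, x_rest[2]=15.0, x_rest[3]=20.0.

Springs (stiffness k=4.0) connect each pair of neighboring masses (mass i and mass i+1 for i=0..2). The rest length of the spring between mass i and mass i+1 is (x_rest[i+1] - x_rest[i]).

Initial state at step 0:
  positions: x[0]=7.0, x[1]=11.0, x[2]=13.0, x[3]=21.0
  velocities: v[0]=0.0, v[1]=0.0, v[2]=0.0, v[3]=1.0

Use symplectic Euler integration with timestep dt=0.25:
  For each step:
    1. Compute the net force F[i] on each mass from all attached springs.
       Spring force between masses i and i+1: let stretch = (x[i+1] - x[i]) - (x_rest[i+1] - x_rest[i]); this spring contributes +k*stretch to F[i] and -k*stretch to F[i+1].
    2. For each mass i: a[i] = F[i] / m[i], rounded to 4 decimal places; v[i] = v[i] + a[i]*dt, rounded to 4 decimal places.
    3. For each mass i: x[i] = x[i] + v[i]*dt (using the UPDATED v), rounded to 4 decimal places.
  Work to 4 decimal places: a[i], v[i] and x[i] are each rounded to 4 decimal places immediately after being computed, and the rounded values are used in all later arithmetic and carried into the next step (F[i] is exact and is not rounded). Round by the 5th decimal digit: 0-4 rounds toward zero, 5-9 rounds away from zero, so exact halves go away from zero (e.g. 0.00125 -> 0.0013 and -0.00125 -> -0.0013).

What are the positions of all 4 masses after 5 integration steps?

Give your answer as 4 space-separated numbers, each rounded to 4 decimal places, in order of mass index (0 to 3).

Answer: 4.0215 11.8712 16.2774 21.0801

Derivation:
Step 0: x=[7.0000 11.0000 13.0000 21.0000] v=[0.0000 0.0000 0.0000 1.0000]
Step 1: x=[6.7500 10.5000 14.5000 20.5000] v=[-1.0000 -2.0000 6.0000 -2.0000]
Step 2: x=[6.1875 10.0625 16.5000 19.7500] v=[-2.2500 -1.7500 8.0000 -3.0000]
Step 3: x=[5.3438 10.2656 17.7031 19.4375] v=[-3.3750 0.8125 4.8125 -1.2500]
Step 4: x=[4.4805 11.0977 17.4805 19.9414] v=[-3.4532 3.3282 -0.8906 2.0156]
Step 5: x=[4.0215 11.8712 16.2774 21.0801] v=[-1.8360 3.0938 -4.8125 4.5547]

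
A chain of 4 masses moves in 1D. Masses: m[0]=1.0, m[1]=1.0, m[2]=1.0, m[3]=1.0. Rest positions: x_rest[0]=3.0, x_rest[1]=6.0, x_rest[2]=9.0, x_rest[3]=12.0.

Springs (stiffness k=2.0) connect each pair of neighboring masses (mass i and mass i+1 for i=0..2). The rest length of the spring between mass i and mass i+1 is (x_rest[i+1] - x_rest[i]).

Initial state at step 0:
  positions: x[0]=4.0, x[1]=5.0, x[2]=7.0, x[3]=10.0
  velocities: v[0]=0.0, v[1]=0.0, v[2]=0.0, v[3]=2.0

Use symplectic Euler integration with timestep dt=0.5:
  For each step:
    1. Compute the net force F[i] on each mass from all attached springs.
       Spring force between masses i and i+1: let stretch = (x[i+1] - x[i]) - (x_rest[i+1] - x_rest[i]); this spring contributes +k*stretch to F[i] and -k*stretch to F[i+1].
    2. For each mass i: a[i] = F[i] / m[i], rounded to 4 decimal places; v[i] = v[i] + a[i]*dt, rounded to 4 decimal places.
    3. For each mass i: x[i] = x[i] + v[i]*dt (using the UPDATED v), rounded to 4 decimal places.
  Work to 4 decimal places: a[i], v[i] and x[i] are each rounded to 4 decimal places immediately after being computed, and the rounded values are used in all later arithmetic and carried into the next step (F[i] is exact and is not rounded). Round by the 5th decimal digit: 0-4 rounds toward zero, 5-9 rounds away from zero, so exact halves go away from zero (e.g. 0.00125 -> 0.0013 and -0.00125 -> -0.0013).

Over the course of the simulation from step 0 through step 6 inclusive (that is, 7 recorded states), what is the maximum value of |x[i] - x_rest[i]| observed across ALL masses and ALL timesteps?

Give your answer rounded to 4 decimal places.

Answer: 2.3750

Derivation:
Step 0: x=[4.0000 5.0000 7.0000 10.0000] v=[0.0000 0.0000 0.0000 2.0000]
Step 1: x=[3.0000 5.5000 7.5000 11.0000] v=[-2.0000 1.0000 1.0000 2.0000]
Step 2: x=[1.7500 5.7500 8.7500 11.7500] v=[-2.5000 0.5000 2.5000 1.5000]
Step 3: x=[1.0000 5.5000 10.0000 12.5000] v=[-1.5000 -0.5000 2.5000 1.5000]
Step 4: x=[1.0000 5.2500 10.2500 13.5000] v=[0.0000 -0.5000 0.5000 2.0000]
Step 5: x=[1.6250 5.3750 9.6250 14.3750] v=[1.2500 0.2500 -1.2500 1.7500]
Step 6: x=[2.6250 5.7500 9.2500 14.3750] v=[2.0000 0.7500 -0.7500 0.0000]
Max displacement = 2.3750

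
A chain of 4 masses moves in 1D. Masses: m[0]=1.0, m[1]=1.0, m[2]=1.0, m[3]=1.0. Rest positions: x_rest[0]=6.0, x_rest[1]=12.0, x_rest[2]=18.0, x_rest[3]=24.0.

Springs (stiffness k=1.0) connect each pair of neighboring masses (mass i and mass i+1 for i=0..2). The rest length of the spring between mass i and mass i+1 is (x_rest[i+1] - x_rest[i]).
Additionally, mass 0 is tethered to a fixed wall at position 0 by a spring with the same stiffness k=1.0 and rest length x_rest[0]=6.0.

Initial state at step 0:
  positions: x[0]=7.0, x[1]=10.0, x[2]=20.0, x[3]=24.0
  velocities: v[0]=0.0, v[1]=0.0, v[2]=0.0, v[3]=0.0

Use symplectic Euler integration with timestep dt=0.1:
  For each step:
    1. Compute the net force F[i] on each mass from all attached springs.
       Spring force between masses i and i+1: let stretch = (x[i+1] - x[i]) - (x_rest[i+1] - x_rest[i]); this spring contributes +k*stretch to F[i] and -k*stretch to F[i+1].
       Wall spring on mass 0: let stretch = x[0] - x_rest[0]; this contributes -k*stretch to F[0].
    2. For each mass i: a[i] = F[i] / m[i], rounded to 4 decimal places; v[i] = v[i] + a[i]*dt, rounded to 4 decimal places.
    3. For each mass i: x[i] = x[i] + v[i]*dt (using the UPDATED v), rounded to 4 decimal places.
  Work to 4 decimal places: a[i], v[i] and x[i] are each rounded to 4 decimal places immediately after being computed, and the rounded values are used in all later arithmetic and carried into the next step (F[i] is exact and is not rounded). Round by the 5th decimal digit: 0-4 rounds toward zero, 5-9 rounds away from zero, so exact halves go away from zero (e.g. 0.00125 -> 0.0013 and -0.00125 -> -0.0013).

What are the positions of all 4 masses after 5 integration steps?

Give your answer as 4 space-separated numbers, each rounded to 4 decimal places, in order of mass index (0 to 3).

Answer: 6.4511 10.9683 19.1715 24.2728

Derivation:
Step 0: x=[7.0000 10.0000 20.0000 24.0000] v=[0.0000 0.0000 0.0000 0.0000]
Step 1: x=[6.9600 10.0700 19.9400 24.0200] v=[-0.4000 0.7000 -0.6000 0.2000]
Step 2: x=[6.8815 10.2076 19.8221 24.0592] v=[-0.7850 1.3760 -1.1790 0.3920]
Step 3: x=[6.7675 10.4081 19.6504 24.1160] v=[-1.1405 2.0048 -1.7167 0.5683]
Step 4: x=[6.6222 10.6646 19.4310 24.1882] v=[-1.4532 2.5650 -2.1944 0.7217]
Step 5: x=[6.4511 10.9683 19.1715 24.2728] v=[-1.7112 3.0374 -2.5953 0.8460]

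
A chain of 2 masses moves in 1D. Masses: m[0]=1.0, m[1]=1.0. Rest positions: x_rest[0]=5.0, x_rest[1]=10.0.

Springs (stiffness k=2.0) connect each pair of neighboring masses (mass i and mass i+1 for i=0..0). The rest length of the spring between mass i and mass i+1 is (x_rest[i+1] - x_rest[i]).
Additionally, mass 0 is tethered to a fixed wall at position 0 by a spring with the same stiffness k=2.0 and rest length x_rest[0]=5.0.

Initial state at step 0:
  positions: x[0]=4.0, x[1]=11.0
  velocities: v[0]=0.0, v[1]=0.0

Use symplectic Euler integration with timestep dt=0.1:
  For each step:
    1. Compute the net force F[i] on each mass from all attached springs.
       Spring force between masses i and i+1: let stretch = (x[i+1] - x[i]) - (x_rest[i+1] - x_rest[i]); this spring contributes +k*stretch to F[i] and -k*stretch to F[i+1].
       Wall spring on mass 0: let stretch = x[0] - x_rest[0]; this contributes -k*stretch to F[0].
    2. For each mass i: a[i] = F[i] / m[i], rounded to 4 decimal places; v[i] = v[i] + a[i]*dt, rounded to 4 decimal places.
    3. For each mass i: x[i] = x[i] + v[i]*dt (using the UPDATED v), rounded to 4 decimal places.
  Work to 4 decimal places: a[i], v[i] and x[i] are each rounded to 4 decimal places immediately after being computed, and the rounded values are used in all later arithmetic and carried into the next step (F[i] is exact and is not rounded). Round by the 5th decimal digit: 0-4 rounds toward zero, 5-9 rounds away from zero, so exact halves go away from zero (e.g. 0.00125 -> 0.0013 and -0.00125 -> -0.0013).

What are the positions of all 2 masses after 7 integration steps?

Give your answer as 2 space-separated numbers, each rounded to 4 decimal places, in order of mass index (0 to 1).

Answer: 5.3107 10.1111

Derivation:
Step 0: x=[4.0000 11.0000] v=[0.0000 0.0000]
Step 1: x=[4.0600 10.9600] v=[0.6000 -0.4000]
Step 2: x=[4.1768 10.8820] v=[1.1680 -0.7800]
Step 3: x=[4.3442 10.7699] v=[1.6737 -1.1210]
Step 4: x=[4.5532 10.6293] v=[2.0900 -1.4061]
Step 5: x=[4.7927 10.4672] v=[2.3946 -1.6213]
Step 6: x=[5.0498 10.2916] v=[2.5710 -1.7562]
Step 7: x=[5.3107 10.1111] v=[2.6094 -1.8046]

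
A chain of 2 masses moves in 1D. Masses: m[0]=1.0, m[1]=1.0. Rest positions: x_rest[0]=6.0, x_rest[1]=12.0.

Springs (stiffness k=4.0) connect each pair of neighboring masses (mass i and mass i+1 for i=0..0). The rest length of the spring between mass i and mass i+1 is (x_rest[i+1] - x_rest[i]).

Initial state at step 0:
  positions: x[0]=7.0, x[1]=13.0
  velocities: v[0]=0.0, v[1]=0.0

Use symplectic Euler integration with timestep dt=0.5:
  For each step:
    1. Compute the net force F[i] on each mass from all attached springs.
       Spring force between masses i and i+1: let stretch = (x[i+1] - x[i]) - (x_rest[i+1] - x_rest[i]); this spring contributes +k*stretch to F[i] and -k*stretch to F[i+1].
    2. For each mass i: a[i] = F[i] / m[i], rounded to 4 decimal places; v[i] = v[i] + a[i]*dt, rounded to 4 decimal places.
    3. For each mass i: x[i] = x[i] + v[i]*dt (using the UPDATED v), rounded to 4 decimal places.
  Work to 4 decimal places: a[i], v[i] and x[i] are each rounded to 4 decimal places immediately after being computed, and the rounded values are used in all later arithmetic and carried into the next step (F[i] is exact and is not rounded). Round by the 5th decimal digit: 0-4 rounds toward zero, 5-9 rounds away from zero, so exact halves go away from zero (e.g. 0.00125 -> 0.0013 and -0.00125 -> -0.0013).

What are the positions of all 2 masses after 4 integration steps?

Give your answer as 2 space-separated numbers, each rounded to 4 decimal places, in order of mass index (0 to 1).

Answer: 7.0000 13.0000

Derivation:
Step 0: x=[7.0000 13.0000] v=[0.0000 0.0000]
Step 1: x=[7.0000 13.0000] v=[0.0000 0.0000]
Step 2: x=[7.0000 13.0000] v=[0.0000 0.0000]
Step 3: x=[7.0000 13.0000] v=[0.0000 0.0000]
Step 4: x=[7.0000 13.0000] v=[0.0000 0.0000]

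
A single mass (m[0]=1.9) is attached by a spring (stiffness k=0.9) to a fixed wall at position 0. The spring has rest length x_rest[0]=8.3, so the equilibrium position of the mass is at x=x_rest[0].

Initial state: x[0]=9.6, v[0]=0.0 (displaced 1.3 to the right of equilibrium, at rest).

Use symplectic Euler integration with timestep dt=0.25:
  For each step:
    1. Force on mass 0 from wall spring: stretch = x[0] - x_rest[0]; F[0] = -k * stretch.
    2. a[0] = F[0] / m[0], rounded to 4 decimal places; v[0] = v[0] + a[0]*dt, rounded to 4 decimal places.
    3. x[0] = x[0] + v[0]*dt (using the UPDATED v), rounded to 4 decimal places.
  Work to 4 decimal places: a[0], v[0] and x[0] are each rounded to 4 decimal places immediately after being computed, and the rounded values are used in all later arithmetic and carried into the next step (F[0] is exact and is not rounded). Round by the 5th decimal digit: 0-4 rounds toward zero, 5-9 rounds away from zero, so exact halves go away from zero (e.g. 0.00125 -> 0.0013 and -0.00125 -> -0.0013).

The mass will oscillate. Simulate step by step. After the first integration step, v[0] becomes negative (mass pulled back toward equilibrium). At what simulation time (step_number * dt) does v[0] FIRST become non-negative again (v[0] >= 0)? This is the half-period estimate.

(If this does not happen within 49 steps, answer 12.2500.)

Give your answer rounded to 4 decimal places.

Answer: 4.7500

Derivation:
Step 0: x=[9.6000] v=[0.0000]
Step 1: x=[9.5615] v=[-0.1540]
Step 2: x=[9.4857] v=[-0.3034]
Step 3: x=[9.3748] v=[-0.4438]
Step 4: x=[9.2320] v=[-0.5711]
Step 5: x=[9.0616] v=[-0.6815]
Step 6: x=[8.8687] v=[-0.7717]
Step 7: x=[8.6589] v=[-0.8391]
Step 8: x=[8.4385] v=[-0.8816]
Step 9: x=[8.2140] v=[-0.8980]
Step 10: x=[7.9921] v=[-0.8878]
Step 11: x=[7.7793] v=[-0.8514]
Step 12: x=[7.5819] v=[-0.7898]
Step 13: x=[7.4057] v=[-0.7048]
Step 14: x=[7.2560] v=[-0.5989]
Step 15: x=[7.1372] v=[-0.4753]
Step 16: x=[7.0528] v=[-0.3376]
Step 17: x=[7.0053] v=[-0.1899]
Step 18: x=[6.9962] v=[-0.0366]
Step 19: x=[7.0257] v=[0.1178]
First v>=0 after going negative at step 19, time=4.7500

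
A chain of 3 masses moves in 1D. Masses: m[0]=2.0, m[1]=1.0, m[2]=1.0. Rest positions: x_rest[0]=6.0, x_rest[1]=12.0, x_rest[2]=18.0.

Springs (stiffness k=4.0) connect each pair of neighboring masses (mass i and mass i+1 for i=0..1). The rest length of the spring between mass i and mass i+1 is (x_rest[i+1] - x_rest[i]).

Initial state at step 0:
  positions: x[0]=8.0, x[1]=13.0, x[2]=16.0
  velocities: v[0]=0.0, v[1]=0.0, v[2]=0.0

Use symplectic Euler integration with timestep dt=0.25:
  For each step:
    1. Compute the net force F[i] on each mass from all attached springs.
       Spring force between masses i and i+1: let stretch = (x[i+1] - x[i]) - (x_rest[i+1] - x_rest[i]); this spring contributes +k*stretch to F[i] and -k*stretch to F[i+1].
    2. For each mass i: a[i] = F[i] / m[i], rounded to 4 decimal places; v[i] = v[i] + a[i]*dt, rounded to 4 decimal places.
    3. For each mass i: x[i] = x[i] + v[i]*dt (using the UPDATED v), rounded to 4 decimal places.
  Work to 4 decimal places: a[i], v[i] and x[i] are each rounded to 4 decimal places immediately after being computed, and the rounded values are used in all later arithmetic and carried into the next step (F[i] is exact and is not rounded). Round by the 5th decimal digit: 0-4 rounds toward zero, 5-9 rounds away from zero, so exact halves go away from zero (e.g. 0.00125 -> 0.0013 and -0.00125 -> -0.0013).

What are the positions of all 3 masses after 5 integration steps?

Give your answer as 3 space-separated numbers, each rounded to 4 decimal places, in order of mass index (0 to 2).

Answer: 5.7082 13.2225 20.3613

Derivation:
Step 0: x=[8.0000 13.0000 16.0000] v=[0.0000 0.0000 0.0000]
Step 1: x=[7.8750 12.5000 16.7500] v=[-0.5000 -2.0000 3.0000]
Step 2: x=[7.5781 11.9063 17.9375] v=[-1.1875 -2.3750 4.7500]
Step 3: x=[7.0723 11.7383 19.1172] v=[-2.0234 -0.6720 4.7188]
Step 4: x=[6.3997 12.2485 19.9522] v=[-2.6904 2.0409 3.3399]
Step 5: x=[5.7082 13.2225 20.3613] v=[-2.7660 3.8958 1.6362]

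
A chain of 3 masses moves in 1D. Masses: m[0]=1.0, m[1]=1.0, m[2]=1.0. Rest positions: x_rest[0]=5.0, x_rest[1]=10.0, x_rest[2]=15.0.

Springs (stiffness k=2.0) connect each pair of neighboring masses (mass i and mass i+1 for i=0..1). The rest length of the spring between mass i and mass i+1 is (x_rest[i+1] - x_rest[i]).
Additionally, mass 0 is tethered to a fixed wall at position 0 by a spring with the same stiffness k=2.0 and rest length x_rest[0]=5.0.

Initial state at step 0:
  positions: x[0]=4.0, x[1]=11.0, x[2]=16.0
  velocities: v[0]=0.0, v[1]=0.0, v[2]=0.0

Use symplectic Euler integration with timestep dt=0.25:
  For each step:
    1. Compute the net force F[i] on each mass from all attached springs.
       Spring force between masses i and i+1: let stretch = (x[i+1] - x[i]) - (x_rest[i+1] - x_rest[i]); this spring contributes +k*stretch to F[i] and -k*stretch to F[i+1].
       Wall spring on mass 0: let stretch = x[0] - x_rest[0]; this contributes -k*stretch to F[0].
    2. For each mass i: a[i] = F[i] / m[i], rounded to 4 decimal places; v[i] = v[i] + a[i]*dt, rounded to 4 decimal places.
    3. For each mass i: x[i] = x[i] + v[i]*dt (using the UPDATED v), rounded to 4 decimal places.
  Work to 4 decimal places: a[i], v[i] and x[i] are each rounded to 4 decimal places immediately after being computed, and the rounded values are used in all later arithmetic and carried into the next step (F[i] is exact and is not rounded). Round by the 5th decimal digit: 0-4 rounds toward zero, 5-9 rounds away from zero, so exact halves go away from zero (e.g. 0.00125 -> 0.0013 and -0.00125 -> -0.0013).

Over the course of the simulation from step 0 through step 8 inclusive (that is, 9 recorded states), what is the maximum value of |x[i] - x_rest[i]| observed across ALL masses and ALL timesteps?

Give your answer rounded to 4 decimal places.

Answer: 1.3608

Derivation:
Step 0: x=[4.0000 11.0000 16.0000] v=[0.0000 0.0000 0.0000]
Step 1: x=[4.3750 10.7500 16.0000] v=[1.5000 -1.0000 0.0000]
Step 2: x=[5.0000 10.3594 15.9688] v=[2.5000 -1.5625 -0.1250]
Step 3: x=[5.6699 10.0000 15.8614] v=[2.6797 -1.4375 -0.4297]
Step 4: x=[6.1724 9.8320 15.6463] v=[2.0098 -0.6719 -0.8604]
Step 5: x=[6.3608 9.9334 15.3294] v=[0.7534 0.4055 -1.2676]
Step 6: x=[6.2006 10.2627 14.9630] v=[-0.6407 1.3172 -1.4656]
Step 7: x=[5.7731 10.6718 14.6341] v=[-1.7100 1.6363 -1.3158]
Step 8: x=[5.2363 10.9638 14.4349] v=[-2.1472 1.1681 -0.7970]
Max displacement = 1.3608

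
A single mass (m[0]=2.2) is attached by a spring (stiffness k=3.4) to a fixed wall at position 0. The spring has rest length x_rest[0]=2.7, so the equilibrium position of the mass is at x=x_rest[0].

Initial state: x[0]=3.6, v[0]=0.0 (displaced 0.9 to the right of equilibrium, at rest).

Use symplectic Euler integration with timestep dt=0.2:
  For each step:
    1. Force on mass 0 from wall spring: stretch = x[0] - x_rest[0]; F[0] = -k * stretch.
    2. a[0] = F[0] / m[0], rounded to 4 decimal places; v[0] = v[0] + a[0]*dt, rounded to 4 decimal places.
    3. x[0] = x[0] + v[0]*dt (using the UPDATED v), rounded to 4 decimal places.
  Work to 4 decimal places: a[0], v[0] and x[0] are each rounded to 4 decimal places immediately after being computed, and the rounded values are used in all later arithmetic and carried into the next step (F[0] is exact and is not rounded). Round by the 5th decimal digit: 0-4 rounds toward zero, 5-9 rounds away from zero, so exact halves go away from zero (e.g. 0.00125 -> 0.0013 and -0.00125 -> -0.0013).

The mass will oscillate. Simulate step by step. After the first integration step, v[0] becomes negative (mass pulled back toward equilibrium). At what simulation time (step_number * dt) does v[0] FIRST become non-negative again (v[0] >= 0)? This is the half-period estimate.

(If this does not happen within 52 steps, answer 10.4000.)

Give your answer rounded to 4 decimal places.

Answer: 2.6000

Derivation:
Step 0: x=[3.6000] v=[0.0000]
Step 1: x=[3.5444] v=[-0.2782]
Step 2: x=[3.4366] v=[-0.5392]
Step 3: x=[3.2832] v=[-0.7669]
Step 4: x=[3.0938] v=[-0.9472]
Step 5: x=[2.8800] v=[-1.0689]
Step 6: x=[2.6551] v=[-1.1245]
Step 7: x=[2.4330] v=[-1.1106]
Step 8: x=[2.2274] v=[-1.0281]
Step 9: x=[2.0510] v=[-0.8820]
Step 10: x=[1.9147] v=[-0.6814]
Step 11: x=[1.8270] v=[-0.4387]
Step 12: x=[1.7932] v=[-0.1689]
Step 13: x=[1.8155] v=[0.1114]
First v>=0 after going negative at step 13, time=2.6000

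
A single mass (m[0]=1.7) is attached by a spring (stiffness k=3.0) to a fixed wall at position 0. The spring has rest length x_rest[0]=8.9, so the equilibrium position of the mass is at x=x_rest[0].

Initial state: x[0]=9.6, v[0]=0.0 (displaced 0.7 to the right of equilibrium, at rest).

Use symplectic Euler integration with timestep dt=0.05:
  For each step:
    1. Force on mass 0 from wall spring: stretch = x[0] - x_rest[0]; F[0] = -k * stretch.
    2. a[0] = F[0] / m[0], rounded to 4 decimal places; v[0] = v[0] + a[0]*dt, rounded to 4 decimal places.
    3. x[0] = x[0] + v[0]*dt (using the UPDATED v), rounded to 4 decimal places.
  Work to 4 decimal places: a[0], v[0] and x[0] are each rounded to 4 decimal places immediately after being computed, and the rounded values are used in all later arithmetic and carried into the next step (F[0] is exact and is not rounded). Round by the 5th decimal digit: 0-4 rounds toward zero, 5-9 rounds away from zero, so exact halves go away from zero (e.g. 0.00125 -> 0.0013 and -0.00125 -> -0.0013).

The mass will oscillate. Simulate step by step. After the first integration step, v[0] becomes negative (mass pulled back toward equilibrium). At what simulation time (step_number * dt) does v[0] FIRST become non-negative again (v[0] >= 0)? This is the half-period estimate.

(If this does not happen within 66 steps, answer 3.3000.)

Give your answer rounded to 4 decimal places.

Step 0: x=[9.6000] v=[0.0000]
Step 1: x=[9.5969] v=[-0.0618]
Step 2: x=[9.5907] v=[-0.1233]
Step 3: x=[9.5815] v=[-0.1842]
Step 4: x=[9.5693] v=[-0.2443]
Step 5: x=[9.5541] v=[-0.3034]
Step 6: x=[9.5360] v=[-0.3611]
Step 7: x=[9.5151] v=[-0.4172]
Step 8: x=[9.4915] v=[-0.4715]
Step 9: x=[9.4653] v=[-0.5237]
Step 10: x=[9.4366] v=[-0.5736]
Step 11: x=[9.4056] v=[-0.6209]
Step 12: x=[9.3723] v=[-0.6655]
Step 13: x=[9.3369] v=[-0.7072]
Step 14: x=[9.2996] v=[-0.7458]
Step 15: x=[9.2605] v=[-0.7811]
Step 16: x=[9.2199] v=[-0.8129]
Step 17: x=[9.1778] v=[-0.8411]
Step 18: x=[9.1345] v=[-0.8656]
Step 19: x=[9.0902] v=[-0.8863]
Step 20: x=[9.0450] v=[-0.9031]
Step 21: x=[8.9992] v=[-0.9159]
Step 22: x=[8.9530] v=[-0.9247]
Step 23: x=[8.9065] v=[-0.9294]
Step 24: x=[8.8600] v=[-0.9300]
Step 25: x=[8.8137] v=[-0.9265]
Step 26: x=[8.7678] v=[-0.9189]
Step 27: x=[8.7224] v=[-0.9072]
Step 28: x=[8.6778] v=[-0.8915]
Step 29: x=[8.6342] v=[-0.8719]
Step 30: x=[8.5918] v=[-0.8484]
Step 31: x=[8.5507] v=[-0.8212]
Step 32: x=[8.5112] v=[-0.7904]
Step 33: x=[8.4734] v=[-0.7561]
Step 34: x=[8.4375] v=[-0.7185]
Step 35: x=[8.4036] v=[-0.6777]
Step 36: x=[8.3719] v=[-0.6339]
Step 37: x=[8.3425] v=[-0.5873]
Step 38: x=[8.3156] v=[-0.5381]
Step 39: x=[8.2913] v=[-0.4865]
Step 40: x=[8.2697] v=[-0.4328]
Step 41: x=[8.2508] v=[-0.3772]
Step 42: x=[8.2348] v=[-0.3199]
Step 43: x=[8.2217] v=[-0.2612]
Step 44: x=[8.2116] v=[-0.2014]
Step 45: x=[8.2046] v=[-0.1407]
Step 46: x=[8.2006] v=[-0.0793]
Step 47: x=[8.1997] v=[-0.0176]
Step 48: x=[8.2019] v=[0.0442]
First v>=0 after going negative at step 48, time=2.4000

Answer: 2.4000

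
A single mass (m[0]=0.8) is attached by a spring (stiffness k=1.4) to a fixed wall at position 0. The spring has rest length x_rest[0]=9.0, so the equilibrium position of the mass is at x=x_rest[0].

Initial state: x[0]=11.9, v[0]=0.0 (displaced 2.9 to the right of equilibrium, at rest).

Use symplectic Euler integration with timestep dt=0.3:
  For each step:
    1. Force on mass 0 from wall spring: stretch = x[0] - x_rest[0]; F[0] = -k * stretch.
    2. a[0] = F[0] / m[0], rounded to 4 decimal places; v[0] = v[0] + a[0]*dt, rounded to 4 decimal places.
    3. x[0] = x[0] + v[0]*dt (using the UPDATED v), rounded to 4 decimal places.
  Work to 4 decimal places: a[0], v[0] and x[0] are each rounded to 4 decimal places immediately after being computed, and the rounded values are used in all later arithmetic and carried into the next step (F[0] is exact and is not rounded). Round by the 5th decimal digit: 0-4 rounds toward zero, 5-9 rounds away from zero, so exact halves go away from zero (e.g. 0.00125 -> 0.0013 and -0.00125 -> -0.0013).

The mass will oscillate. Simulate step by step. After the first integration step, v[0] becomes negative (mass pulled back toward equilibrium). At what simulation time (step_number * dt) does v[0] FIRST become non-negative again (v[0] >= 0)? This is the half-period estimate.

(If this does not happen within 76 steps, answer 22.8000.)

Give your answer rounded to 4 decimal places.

Step 0: x=[11.9000] v=[0.0000]
Step 1: x=[11.4433] v=[-1.5225]
Step 2: x=[10.6017] v=[-2.8052]
Step 3: x=[9.5079] v=[-3.6461]
Step 4: x=[8.3341] v=[-3.9127]
Step 5: x=[7.2652] v=[-3.5631]
Step 6: x=[6.4695] v=[-2.6523]
Step 7: x=[6.0724] v=[-1.3238]
Step 8: x=[6.1364] v=[0.2132]
First v>=0 after going negative at step 8, time=2.4000

Answer: 2.4000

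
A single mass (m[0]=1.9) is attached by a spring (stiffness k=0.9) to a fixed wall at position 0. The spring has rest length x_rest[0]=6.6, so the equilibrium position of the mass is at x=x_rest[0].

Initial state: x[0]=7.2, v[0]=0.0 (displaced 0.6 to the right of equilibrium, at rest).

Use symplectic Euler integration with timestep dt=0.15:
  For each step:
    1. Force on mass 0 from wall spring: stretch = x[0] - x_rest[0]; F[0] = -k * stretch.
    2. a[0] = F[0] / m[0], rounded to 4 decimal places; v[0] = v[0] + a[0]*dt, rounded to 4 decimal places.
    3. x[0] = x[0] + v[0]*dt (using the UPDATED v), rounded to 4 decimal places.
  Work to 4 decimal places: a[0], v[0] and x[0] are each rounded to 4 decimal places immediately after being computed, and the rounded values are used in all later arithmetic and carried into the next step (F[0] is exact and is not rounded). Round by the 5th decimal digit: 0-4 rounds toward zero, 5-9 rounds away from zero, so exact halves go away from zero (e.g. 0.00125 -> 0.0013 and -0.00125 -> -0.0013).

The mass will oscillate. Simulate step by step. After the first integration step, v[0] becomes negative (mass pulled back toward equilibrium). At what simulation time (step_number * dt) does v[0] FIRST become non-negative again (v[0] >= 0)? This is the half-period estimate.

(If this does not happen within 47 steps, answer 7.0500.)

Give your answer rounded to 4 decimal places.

Answer: 4.6500

Derivation:
Step 0: x=[7.2000] v=[0.0000]
Step 1: x=[7.1936] v=[-0.0426]
Step 2: x=[7.1809] v=[-0.0848]
Step 3: x=[7.1620] v=[-0.1261]
Step 4: x=[7.1371] v=[-0.1660]
Step 5: x=[7.1065] v=[-0.2042]
Step 6: x=[7.0705] v=[-0.2402]
Step 7: x=[7.0295] v=[-0.2736]
Step 8: x=[6.9839] v=[-0.3041]
Step 9: x=[6.9342] v=[-0.3314]
Step 10: x=[6.8809] v=[-0.3551]
Step 11: x=[6.8246] v=[-0.3751]
Step 12: x=[6.7659] v=[-0.3911]
Step 13: x=[6.7055] v=[-0.4029]
Step 14: x=[6.6439] v=[-0.4104]
Step 15: x=[6.5819] v=[-0.4135]
Step 16: x=[6.5201] v=[-0.4122]
Step 17: x=[6.4591] v=[-0.4065]
Step 18: x=[6.3996] v=[-0.3965]
Step 19: x=[6.3423] v=[-0.3823]
Step 20: x=[6.2877] v=[-0.3640]
Step 21: x=[6.2364] v=[-0.3418]
Step 22: x=[6.1890] v=[-0.3160]
Step 23: x=[6.1460] v=[-0.2868]
Step 24: x=[6.1078] v=[-0.2545]
Step 25: x=[6.0749] v=[-0.2195]
Step 26: x=[6.0476] v=[-0.1822]
Step 27: x=[6.0262] v=[-0.1429]
Step 28: x=[6.0109] v=[-0.1021]
Step 29: x=[6.0019] v=[-0.0603]
Step 30: x=[5.9992] v=[-0.0178]
Step 31: x=[6.0029] v=[0.0249]
First v>=0 after going negative at step 31, time=4.6500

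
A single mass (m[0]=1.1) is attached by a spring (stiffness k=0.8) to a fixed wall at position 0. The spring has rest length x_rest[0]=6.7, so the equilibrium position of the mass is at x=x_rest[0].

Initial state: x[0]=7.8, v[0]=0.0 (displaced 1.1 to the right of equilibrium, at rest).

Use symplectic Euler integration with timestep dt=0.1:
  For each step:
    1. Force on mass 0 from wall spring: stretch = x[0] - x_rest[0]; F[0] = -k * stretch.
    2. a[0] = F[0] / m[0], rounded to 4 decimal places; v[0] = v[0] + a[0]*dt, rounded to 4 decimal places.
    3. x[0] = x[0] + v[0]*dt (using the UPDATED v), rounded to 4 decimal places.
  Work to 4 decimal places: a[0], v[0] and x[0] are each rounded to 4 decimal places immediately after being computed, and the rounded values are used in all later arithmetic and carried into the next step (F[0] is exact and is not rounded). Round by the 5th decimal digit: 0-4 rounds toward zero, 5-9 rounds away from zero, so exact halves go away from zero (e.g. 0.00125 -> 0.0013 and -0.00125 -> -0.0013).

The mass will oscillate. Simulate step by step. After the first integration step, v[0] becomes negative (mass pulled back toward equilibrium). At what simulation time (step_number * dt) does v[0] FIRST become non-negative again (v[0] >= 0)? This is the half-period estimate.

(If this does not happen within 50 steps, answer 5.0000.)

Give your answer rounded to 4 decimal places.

Answer: 3.7000

Derivation:
Step 0: x=[7.8000] v=[0.0000]
Step 1: x=[7.7920] v=[-0.0800]
Step 2: x=[7.7761] v=[-0.1594]
Step 3: x=[7.7523] v=[-0.2377]
Step 4: x=[7.7209] v=[-0.3142]
Step 5: x=[7.6821] v=[-0.3885]
Step 6: x=[7.6361] v=[-0.4599]
Step 7: x=[7.5833] v=[-0.5280]
Step 8: x=[7.5241] v=[-0.5922]
Step 9: x=[7.4589] v=[-0.6521]
Step 10: x=[7.3882] v=[-0.7073]
Step 11: x=[7.3125] v=[-0.7574]
Step 12: x=[7.2323] v=[-0.8020]
Step 13: x=[7.1482] v=[-0.8407]
Step 14: x=[7.0609] v=[-0.8733]
Step 15: x=[6.9709] v=[-0.8996]
Step 16: x=[6.8790] v=[-0.9193]
Step 17: x=[6.7858] v=[-0.9323]
Step 18: x=[6.6920] v=[-0.9385]
Step 19: x=[6.5982] v=[-0.9379]
Step 20: x=[6.5052] v=[-0.9305]
Step 21: x=[6.4136] v=[-0.9163]
Step 22: x=[6.3241] v=[-0.8955]
Step 23: x=[6.2373] v=[-0.8682]
Step 24: x=[6.1538] v=[-0.8346]
Step 25: x=[6.0743] v=[-0.7949]
Step 26: x=[5.9994] v=[-0.7494]
Step 27: x=[5.9296] v=[-0.6985]
Step 28: x=[5.8654] v=[-0.6425]
Step 29: x=[5.8072] v=[-0.5818]
Step 30: x=[5.7555] v=[-0.5169]
Step 31: x=[5.7107] v=[-0.4482]
Step 32: x=[5.6731] v=[-0.3763]
Step 33: x=[5.6429] v=[-0.3016]
Step 34: x=[5.6204] v=[-0.2247]
Step 35: x=[5.6058] v=[-0.1462]
Step 36: x=[5.5991] v=[-0.0666]
Step 37: x=[5.6005] v=[0.0135]
First v>=0 after going negative at step 37, time=3.7000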